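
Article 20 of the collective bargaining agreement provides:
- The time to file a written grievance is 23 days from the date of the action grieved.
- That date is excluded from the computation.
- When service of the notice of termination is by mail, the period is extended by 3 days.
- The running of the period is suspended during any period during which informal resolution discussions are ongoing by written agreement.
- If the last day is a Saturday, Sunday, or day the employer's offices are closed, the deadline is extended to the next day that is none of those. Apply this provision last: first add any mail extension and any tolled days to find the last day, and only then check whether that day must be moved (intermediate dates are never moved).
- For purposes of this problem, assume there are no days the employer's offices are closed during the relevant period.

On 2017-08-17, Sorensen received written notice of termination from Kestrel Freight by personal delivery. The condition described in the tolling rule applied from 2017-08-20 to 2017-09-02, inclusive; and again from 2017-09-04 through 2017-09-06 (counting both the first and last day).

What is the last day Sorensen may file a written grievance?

September 26, 2017

23 days after 2017-08-17 is September 9, 2017.
Service was not by mail, so no mail extension applies.
From August 20, 2017 through September 2, 2017 inclusive is 14 days; tolling adds 14 days: September 9, 2017 + 14 days = September 23, 2017.
From September 4, 2017 through September 6, 2017 inclusive is 3 days; tolling adds 3 days: September 23, 2017 + 3 days = September 26, 2017.
September 26, 2017 is a Tuesday and not a day the employer's offices are closed, so no extension applies.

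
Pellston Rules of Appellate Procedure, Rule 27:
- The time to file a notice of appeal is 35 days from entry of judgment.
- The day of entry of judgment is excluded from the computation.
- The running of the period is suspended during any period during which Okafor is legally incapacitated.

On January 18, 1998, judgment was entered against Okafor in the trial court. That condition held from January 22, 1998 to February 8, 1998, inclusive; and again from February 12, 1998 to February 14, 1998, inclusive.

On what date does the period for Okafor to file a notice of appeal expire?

March 15, 1998

35 days after January 18, 1998 is February 22, 1998.
From January 22, 1998 through February 8, 1998 inclusive is 18 days; tolling adds 18 days: February 22, 1998 + 18 days = March 12, 1998.
From February 12, 1998 through February 14, 1998 inclusive is 3 days; tolling adds 3 days: March 12, 1998 + 3 days = March 15, 1998.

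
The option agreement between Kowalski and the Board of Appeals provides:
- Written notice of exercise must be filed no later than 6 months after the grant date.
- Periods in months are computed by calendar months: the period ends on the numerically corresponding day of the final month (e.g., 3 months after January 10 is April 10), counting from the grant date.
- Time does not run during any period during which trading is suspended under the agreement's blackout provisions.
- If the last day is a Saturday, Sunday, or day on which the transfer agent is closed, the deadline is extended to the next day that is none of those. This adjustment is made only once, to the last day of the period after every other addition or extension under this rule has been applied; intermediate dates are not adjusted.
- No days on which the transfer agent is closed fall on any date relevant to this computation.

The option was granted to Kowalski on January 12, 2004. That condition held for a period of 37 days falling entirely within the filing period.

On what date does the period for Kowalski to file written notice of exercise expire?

6 months after January 12, 2004 is July 12, 2004.
Tolling adds 37 days: July 12, 2004 + 37 days = August 18, 2004.
August 18, 2004 is a Wednesday and not a day on which the transfer agent is closed, so no extension applies.

August 18, 2004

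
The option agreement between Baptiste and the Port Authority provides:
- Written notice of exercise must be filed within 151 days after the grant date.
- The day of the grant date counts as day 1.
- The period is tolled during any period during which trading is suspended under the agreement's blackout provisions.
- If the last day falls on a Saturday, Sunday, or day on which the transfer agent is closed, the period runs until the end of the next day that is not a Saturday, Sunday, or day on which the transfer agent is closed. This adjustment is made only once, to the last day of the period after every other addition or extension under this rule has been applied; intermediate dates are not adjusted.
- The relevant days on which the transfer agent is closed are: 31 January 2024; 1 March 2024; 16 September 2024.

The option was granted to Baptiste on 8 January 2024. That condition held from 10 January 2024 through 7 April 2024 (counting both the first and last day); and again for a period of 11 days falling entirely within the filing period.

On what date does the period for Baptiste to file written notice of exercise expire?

Counting 8 January 2024 as day 1, day 151 is June 6, 2024.
From January 10, 2024 through April 7, 2024 inclusive is 89 days; tolling adds 89 days: June 6, 2024 + 89 days = September 3, 2024.
Tolling adds 11 days: September 3, 2024 + 11 days = September 14, 2024.
September 14, 2024 is Saturday; September 15, 2024 is Sunday; September 16, 2024 is a listed holiday. The next qualifying day is September 17, 2024.

September 17, 2024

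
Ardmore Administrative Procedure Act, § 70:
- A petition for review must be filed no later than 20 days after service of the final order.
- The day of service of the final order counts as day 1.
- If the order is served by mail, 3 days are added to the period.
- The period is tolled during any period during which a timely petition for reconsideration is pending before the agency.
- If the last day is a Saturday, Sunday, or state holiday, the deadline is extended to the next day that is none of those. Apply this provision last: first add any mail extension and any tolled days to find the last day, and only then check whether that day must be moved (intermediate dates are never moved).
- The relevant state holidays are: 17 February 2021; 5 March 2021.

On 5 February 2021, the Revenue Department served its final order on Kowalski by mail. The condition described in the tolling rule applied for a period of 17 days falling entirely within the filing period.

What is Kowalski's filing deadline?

Counting 5 February 2021 as day 1, day 20 is February 24, 2021.
Service was by mail, adding 3 days: February 24, 2021 + 3 days = February 27, 2021.
Tolling adds 17 days: February 27, 2021 + 17 days = March 16, 2021.
March 16, 2021 is a Tuesday and not a state holiday, so no extension applies.

March 16, 2021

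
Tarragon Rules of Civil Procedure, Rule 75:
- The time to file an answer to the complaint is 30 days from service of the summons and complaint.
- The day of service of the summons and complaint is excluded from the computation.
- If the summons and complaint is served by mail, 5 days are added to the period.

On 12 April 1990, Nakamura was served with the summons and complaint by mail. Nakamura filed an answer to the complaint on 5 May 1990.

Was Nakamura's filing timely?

Yes

30 days after 12 April 1990 is May 12, 1990.
Service was by mail, adding 5 days: May 12, 1990 + 5 days = May 17, 1990.
The deadline is May 17, 1990; the filing on May 5, 1990 is on or before that date.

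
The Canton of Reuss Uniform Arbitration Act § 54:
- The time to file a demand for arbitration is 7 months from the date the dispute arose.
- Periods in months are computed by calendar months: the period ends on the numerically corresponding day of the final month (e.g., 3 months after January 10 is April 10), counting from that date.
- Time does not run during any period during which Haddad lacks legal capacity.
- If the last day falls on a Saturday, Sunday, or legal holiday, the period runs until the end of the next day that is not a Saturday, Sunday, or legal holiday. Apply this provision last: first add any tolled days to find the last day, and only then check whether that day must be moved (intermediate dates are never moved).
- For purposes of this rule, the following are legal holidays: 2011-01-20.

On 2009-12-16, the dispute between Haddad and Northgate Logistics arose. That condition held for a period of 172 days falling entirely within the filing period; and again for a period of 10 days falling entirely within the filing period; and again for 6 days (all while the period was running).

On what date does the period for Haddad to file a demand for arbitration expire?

7 months after 2009-12-16 is July 16, 2010.
Tolling adds 172 days: July 16, 2010 + 172 days = January 4, 2011.
Tolling adds 10 days: January 4, 2011 + 10 days = January 14, 2011.
Tolling adds 6 days: January 14, 2011 + 6 days = January 20, 2011.
January 20, 2011 is a listed holiday. The next qualifying day is January 21, 2011.

January 21, 2011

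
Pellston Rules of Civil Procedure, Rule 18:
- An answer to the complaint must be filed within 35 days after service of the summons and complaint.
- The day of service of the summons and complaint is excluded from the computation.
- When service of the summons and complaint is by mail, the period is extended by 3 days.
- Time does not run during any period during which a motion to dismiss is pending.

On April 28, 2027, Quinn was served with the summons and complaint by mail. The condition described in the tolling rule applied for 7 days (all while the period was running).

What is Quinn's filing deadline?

June 12, 2027

35 days after April 28, 2027 is June 2, 2027.
Service was by mail, adding 3 days: June 2, 2027 + 3 days = June 5, 2027.
Tolling adds 7 days: June 5, 2027 + 7 days = June 12, 2027.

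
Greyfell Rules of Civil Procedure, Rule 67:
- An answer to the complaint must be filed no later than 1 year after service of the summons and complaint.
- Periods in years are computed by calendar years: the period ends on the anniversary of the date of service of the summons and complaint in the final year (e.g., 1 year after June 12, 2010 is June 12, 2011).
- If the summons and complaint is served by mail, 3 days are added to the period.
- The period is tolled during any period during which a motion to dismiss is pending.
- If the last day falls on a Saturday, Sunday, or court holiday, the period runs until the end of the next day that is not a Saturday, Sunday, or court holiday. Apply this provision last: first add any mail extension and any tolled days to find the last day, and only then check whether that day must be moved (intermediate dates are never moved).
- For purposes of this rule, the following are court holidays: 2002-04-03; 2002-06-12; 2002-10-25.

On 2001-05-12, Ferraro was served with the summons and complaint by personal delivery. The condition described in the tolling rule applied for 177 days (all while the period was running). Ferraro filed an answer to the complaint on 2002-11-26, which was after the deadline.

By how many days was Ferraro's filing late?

21 days

1 year after 2001-05-12 is May 12, 2002.
Service was not by mail, so no mail extension applies.
Tolling adds 177 days: May 12, 2002 + 177 days = November 5, 2002.
November 5, 2002 is a Tuesday and not a court holiday, so no extension applies.
The deadline is November 5, 2002; from November 5, 2002 to November 26, 2002 is 21 days.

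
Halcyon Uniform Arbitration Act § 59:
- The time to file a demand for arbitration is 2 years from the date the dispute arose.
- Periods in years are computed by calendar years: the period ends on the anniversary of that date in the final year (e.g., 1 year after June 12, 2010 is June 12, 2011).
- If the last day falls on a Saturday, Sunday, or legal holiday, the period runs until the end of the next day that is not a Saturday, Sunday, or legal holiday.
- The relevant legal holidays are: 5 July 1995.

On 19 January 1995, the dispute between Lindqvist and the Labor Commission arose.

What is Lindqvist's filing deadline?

2 years after 19 January 1995 is January 19, 1997.
January 19, 1997 is Sunday. The next qualifying day is January 20, 1997.

January 20, 1997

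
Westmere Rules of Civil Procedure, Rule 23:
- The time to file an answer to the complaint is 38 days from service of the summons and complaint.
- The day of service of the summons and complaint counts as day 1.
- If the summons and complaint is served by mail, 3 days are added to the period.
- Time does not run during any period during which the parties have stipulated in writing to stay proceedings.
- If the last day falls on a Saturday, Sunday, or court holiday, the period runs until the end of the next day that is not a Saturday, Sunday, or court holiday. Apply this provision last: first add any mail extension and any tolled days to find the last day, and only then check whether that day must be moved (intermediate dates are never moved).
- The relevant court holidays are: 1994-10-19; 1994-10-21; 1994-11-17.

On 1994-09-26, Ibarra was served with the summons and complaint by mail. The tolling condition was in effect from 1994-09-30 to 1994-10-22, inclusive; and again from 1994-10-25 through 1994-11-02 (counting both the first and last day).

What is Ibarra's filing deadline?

December 7, 1994

Counting 1994-09-26 as day 1, day 38 is November 2, 1994.
Service was by mail, adding 3 days: November 2, 1994 + 3 days = November 5, 1994.
From September 30, 1994 through October 22, 1994 inclusive is 23 days; tolling adds 23 days: November 5, 1994 + 23 days = November 28, 1994.
From October 25, 1994 through November 2, 1994 inclusive is 9 days; tolling adds 9 days: November 28, 1994 + 9 days = December 7, 1994.
December 7, 1994 is a Wednesday and not a court holiday, so no extension applies.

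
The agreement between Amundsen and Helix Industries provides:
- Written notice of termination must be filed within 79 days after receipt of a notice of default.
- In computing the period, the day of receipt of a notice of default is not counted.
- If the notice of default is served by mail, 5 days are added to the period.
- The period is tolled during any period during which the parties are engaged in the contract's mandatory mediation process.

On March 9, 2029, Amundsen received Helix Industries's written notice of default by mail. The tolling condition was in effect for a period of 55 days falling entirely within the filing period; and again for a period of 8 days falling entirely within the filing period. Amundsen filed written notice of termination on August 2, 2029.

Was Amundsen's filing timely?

79 days after March 9, 2029 is May 27, 2029.
Service was by mail, adding 5 days: May 27, 2029 + 5 days = June 1, 2029.
Tolling adds 55 days: June 1, 2029 + 55 days = July 26, 2029.
Tolling adds 8 days: July 26, 2029 + 8 days = August 3, 2029.
The deadline is August 3, 2029; the filing on August 2, 2029 is on or before that date.

Yes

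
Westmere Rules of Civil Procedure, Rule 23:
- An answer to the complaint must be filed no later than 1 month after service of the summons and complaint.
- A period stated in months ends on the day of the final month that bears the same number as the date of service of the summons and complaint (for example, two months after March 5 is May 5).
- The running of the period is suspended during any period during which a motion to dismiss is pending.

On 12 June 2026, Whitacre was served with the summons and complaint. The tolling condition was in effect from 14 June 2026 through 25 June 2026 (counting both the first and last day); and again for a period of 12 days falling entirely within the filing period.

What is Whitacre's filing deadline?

1 month after 12 June 2026 is July 12, 2026.
From June 14, 2026 through June 25, 2026 inclusive is 12 days; tolling adds 12 days: July 12, 2026 + 12 days = July 24, 2026.
Tolling adds 12 days: July 24, 2026 + 12 days = August 5, 2026.

August 5, 2026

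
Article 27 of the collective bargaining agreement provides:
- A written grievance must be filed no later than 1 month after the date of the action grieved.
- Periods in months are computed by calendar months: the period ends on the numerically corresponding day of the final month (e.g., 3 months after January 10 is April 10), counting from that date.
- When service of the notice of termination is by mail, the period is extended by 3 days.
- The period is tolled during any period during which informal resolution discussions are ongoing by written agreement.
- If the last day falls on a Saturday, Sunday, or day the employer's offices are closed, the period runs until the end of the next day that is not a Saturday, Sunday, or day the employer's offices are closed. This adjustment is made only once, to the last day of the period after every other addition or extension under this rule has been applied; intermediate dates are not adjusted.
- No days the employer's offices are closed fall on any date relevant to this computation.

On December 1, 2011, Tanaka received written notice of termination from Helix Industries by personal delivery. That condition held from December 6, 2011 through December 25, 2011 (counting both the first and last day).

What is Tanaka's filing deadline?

January 23, 2012

1 month after December 1, 2011 is January 1, 2012.
Service was not by mail, so no mail extension applies.
From December 6, 2011 through December 25, 2011 inclusive is 20 days; tolling adds 20 days: January 1, 2012 + 20 days = January 21, 2012.
January 21, 2012 is Saturday; January 22, 2012 is Sunday. The next qualifying day is January 23, 2012.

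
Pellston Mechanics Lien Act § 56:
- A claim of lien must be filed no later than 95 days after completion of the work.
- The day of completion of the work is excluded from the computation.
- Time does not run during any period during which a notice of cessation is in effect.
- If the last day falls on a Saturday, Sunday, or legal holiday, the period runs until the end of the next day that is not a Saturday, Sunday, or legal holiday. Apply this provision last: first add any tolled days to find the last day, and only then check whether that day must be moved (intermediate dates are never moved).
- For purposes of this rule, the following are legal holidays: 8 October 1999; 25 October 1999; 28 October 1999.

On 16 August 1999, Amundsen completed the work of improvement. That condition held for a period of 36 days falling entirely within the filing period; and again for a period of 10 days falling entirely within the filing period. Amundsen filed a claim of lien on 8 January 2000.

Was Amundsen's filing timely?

95 days after 16 August 1999 is November 19, 1999.
Tolling adds 36 days: November 19, 1999 + 36 days = December 25, 1999.
Tolling adds 10 days: December 25, 1999 + 10 days = January 4, 2000.
January 4, 2000 is a Tuesday and not a legal holiday, so no extension applies.
The deadline is January 4, 2000; the filing on January 8, 2000 is after that date.

No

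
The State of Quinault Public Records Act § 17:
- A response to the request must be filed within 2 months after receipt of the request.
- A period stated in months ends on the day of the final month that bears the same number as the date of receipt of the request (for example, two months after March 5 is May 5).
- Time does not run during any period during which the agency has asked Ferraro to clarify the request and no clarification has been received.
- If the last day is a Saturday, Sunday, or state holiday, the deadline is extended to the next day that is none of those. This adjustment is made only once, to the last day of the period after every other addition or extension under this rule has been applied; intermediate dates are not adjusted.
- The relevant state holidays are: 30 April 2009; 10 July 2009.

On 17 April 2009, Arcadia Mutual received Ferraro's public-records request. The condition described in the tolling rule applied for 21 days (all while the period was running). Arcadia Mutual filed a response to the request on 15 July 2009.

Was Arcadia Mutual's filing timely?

No

2 months after 17 April 2009 is June 17, 2009.
Tolling adds 21 days: June 17, 2009 + 21 days = July 8, 2009.
July 8, 2009 is a Wednesday and not a state holiday, so no extension applies.
The deadline is July 8, 2009; the filing on July 15, 2009 is after that date.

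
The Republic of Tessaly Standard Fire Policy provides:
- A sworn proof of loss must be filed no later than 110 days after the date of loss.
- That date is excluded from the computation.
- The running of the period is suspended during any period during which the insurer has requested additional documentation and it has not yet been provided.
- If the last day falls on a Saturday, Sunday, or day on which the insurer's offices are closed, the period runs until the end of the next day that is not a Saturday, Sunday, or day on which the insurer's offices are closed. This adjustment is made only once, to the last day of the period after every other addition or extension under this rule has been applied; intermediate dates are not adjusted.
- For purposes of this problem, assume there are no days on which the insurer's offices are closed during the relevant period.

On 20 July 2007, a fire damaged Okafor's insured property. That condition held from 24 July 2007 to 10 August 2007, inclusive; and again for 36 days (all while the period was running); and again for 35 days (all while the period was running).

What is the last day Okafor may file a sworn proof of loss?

February 4, 2008

110 days after 20 July 2007 is November 7, 2007.
From July 24, 2007 through August 10, 2007 inclusive is 18 days; tolling adds 18 days: November 7, 2007 + 18 days = November 25, 2007.
Tolling adds 36 days: November 25, 2007 + 36 days = December 31, 2007.
Tolling adds 35 days: December 31, 2007 + 35 days = February 4, 2008.
February 4, 2008 is a Monday and not a day on which the insurer's offices are closed, so no extension applies.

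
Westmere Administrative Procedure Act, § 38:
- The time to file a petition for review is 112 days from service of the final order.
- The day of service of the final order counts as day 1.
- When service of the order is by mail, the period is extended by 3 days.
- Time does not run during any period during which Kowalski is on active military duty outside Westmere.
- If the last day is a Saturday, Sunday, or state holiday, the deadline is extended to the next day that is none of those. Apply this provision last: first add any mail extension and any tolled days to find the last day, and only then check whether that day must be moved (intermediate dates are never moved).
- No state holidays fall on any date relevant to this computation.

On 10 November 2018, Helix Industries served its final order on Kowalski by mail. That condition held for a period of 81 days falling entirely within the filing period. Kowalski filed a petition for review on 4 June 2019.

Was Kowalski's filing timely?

No

Counting 10 November 2018 as day 1, day 112 is March 1, 2019.
Service was by mail, adding 3 days: March 1, 2019 + 3 days = March 4, 2019.
Tolling adds 81 days: March 4, 2019 + 81 days = May 24, 2019.
May 24, 2019 is a Friday and not a state holiday, so no extension applies.
The deadline is May 24, 2019; the filing on June 4, 2019 is after that date.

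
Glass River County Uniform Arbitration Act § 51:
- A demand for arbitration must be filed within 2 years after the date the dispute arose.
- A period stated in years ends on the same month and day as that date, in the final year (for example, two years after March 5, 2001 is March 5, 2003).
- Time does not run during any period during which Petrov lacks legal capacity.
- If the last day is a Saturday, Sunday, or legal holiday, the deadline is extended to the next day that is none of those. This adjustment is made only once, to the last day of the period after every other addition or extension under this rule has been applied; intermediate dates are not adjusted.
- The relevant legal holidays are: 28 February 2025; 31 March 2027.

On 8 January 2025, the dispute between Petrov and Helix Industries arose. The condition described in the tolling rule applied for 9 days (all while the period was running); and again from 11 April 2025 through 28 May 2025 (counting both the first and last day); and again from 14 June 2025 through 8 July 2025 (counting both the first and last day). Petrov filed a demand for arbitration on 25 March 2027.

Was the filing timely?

2 years after 8 January 2025 is January 8, 2027.
Tolling adds 9 days: January 8, 2027 + 9 days = January 17, 2027.
From April 11, 2025 through May 28, 2025 inclusive is 48 days; tolling adds 48 days: January 17, 2027 + 48 days = March 6, 2027.
From June 14, 2025 through July 8, 2025 inclusive is 25 days; tolling adds 25 days: March 6, 2027 + 25 days = March 31, 2027.
March 31, 2027 is a listed holiday. The next qualifying day is April 1, 2027.
The deadline is April 1, 2027; the filing on March 25, 2027 is on or before that date.

Yes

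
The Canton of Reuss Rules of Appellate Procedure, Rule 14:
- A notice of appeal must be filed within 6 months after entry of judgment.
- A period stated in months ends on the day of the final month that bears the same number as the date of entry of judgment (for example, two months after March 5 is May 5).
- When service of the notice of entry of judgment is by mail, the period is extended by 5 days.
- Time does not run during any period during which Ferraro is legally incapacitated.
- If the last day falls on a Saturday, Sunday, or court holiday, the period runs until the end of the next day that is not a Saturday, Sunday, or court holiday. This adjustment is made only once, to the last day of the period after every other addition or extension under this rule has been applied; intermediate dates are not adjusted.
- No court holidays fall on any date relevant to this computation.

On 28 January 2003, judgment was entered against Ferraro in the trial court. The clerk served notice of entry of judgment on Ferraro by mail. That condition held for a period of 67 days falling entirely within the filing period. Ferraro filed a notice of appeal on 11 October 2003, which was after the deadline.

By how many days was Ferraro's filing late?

6 months after 28 January 2003 is July 28, 2003.
Service was by mail, adding 5 days: July 28, 2003 + 5 days = August 2, 2003.
Tolling adds 67 days: August 2, 2003 + 67 days = October 8, 2003.
October 8, 2003 is a Wednesday and not a court holiday, so no extension applies.
The deadline is October 8, 2003; from October 8, 2003 to October 11, 2003 is 3 days.

3 days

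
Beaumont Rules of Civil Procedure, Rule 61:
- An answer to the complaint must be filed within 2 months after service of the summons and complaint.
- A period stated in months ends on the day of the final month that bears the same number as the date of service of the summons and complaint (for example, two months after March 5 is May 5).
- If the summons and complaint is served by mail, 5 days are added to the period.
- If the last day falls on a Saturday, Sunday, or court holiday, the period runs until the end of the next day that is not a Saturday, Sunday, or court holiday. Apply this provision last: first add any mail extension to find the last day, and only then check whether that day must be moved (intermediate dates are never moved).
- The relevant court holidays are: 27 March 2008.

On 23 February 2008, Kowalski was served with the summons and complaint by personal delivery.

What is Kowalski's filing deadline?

2 months after 23 February 2008 is April 23, 2008.
Service was not by mail, so no mail extension applies.
April 23, 2008 is a Wednesday and not a court holiday, so no extension applies.

April 23, 2008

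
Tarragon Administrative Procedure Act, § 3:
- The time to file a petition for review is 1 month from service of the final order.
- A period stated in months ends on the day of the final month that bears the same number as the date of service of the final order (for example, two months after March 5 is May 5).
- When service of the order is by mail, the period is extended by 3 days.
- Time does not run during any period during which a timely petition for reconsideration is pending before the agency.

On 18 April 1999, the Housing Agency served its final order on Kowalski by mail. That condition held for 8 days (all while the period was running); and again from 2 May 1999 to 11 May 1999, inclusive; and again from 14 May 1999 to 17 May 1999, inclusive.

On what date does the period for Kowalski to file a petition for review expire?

June 12, 1999

1 month after 18 April 1999 is May 18, 1999.
Service was by mail, adding 3 days: May 18, 1999 + 3 days = May 21, 1999.
Tolling adds 8 days: May 21, 1999 + 8 days = May 29, 1999.
From May 2, 1999 through May 11, 1999 inclusive is 10 days; tolling adds 10 days: May 29, 1999 + 10 days = June 8, 1999.
From May 14, 1999 through May 17, 1999 inclusive is 4 days; tolling adds 4 days: June 8, 1999 + 4 days = June 12, 1999.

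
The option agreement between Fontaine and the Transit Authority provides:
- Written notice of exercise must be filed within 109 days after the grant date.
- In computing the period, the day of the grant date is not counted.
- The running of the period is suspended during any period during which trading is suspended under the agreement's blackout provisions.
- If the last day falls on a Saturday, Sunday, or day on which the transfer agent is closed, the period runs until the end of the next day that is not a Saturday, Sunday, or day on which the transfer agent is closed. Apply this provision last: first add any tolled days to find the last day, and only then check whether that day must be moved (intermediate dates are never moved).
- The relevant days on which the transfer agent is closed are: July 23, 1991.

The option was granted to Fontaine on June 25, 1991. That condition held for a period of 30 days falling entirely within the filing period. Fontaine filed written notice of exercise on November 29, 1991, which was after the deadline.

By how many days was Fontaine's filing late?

109 days after June 25, 1991 is October 12, 1991.
Tolling adds 30 days: October 12, 1991 + 30 days = November 11, 1991.
November 11, 1991 is a Monday and not a day on which the transfer agent is closed, so no extension applies.
The deadline is November 11, 1991; from November 11, 1991 to November 29, 1991 is 18 days.

18 days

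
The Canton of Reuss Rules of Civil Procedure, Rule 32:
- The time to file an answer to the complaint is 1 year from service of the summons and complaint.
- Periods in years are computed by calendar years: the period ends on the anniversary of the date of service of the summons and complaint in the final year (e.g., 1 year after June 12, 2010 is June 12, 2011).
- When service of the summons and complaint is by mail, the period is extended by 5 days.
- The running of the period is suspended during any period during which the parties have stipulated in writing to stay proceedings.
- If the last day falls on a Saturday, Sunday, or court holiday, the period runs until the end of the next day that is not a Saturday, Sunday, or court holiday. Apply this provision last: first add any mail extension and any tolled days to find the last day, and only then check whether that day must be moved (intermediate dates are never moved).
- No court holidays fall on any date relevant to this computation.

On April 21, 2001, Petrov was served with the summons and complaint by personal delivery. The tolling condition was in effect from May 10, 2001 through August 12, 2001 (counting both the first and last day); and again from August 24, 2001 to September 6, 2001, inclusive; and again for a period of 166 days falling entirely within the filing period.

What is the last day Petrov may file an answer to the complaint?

1 year after April 21, 2001 is April 21, 2002.
Service was not by mail, so no mail extension applies.
From May 10, 2001 through August 12, 2001 inclusive is 95 days; tolling adds 95 days: April 21, 2002 + 95 days = July 25, 2002.
From August 24, 2001 through September 6, 2001 inclusive is 14 days; tolling adds 14 days: July 25, 2002 + 14 days = August 8, 2002.
Tolling adds 166 days: August 8, 2002 + 166 days = January 21, 2003.
January 21, 2003 is a Tuesday and not a court holiday, so no extension applies.

January 21, 2003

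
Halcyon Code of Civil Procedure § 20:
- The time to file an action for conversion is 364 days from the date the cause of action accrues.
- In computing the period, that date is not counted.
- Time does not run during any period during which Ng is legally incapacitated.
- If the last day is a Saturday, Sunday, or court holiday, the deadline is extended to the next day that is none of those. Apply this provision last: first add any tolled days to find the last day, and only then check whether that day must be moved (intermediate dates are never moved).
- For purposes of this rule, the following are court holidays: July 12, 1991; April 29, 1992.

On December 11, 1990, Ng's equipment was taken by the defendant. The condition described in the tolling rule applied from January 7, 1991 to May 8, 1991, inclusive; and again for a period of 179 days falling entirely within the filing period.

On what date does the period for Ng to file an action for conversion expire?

October 6, 1992

364 days after December 11, 1990 is December 10, 1991.
From January 7, 1991 through May 8, 1991 inclusive is 122 days; tolling adds 122 days: December 10, 1991 + 122 days = April 10, 1992.
Tolling adds 179 days: April 10, 1992 + 179 days = October 6, 1992.
October 6, 1992 is a Tuesday and not a court holiday, so no extension applies.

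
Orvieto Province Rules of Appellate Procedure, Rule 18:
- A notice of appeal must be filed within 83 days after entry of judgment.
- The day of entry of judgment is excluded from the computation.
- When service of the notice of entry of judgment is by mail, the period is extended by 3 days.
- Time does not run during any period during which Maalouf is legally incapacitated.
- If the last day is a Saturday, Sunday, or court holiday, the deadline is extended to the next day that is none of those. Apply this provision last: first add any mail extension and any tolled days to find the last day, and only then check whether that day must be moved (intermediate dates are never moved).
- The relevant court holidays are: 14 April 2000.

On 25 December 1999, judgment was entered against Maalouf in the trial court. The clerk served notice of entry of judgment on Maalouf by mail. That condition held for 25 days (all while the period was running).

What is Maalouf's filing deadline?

83 days after 25 December 1999 is March 17, 2000.
Service was by mail, adding 3 days: March 17, 2000 + 3 days = March 20, 2000.
Tolling adds 25 days: March 20, 2000 + 25 days = April 14, 2000.
April 14, 2000 is a listed holiday; April 15, 2000 is Saturday; April 16, 2000 is Sunday. The next qualifying day is April 17, 2000.

April 17, 2000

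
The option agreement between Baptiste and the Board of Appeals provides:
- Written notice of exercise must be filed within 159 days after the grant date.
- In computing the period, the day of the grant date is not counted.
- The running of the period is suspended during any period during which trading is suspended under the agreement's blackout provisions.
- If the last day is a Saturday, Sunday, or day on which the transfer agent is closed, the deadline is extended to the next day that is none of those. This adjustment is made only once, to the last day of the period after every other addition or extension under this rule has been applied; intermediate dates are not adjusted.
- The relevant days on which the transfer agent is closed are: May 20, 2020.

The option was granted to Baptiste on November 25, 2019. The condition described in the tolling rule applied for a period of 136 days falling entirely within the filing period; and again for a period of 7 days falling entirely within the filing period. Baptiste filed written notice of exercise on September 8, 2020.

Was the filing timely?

Yes

159 days after November 25, 2019 is May 2, 2020.
Tolling adds 136 days: May 2, 2020 + 136 days = September 15, 2020.
Tolling adds 7 days: September 15, 2020 + 7 days = September 22, 2020.
September 22, 2020 is a Tuesday and not a day on which the transfer agent is closed, so no extension applies.
The deadline is September 22, 2020; the filing on September 8, 2020 is on or before that date.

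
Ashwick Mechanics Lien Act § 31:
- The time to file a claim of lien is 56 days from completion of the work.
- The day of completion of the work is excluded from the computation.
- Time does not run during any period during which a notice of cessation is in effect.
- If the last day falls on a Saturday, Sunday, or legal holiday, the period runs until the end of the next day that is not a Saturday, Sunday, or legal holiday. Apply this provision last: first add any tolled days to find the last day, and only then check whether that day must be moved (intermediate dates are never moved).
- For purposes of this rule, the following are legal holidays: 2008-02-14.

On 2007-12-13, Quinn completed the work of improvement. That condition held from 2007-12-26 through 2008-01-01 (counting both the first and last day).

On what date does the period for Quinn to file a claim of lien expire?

February 15, 2008

56 days after 2007-12-13 is February 7, 2008.
From December 26, 2007 through January 1, 2008 inclusive is 7 days; tolling adds 7 days: February 7, 2008 + 7 days = February 14, 2008.
February 14, 2008 is a listed holiday. The next qualifying day is February 15, 2008.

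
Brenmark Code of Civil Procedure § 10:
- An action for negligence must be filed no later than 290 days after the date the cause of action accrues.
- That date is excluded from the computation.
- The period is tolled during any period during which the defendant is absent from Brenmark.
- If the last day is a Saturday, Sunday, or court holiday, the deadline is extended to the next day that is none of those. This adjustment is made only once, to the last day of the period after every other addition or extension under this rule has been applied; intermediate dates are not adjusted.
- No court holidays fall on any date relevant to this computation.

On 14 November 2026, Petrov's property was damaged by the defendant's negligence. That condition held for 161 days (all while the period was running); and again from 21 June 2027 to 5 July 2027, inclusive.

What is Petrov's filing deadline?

290 days after 14 November 2026 is August 31, 2027.
Tolling adds 161 days: August 31, 2027 + 161 days = February 8, 2028.
From June 21, 2027 through July 5, 2027 inclusive is 15 days; tolling adds 15 days: February 8, 2028 + 15 days = February 23, 2028.
February 23, 2028 is a Wednesday and not a court holiday, so no extension applies.

February 23, 2028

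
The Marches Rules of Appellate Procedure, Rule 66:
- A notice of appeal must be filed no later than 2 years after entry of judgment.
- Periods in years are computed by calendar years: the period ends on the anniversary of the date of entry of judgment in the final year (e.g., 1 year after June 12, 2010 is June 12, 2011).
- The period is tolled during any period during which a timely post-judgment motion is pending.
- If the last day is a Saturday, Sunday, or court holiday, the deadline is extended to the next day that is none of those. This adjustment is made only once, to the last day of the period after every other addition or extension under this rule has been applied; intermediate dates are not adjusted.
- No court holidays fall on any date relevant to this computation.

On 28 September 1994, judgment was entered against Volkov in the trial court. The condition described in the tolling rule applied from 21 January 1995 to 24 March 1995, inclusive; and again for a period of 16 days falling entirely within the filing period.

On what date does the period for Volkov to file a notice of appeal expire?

December 16, 1996

2 years after 28 September 1994 is September 28, 1996.
From January 21, 1995 through March 24, 1995 inclusive is 63 days; tolling adds 63 days: September 28, 1996 + 63 days = November 30, 1996.
Tolling adds 16 days: November 30, 1996 + 16 days = December 16, 1996.
December 16, 1996 is a Monday and not a court holiday, so no extension applies.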